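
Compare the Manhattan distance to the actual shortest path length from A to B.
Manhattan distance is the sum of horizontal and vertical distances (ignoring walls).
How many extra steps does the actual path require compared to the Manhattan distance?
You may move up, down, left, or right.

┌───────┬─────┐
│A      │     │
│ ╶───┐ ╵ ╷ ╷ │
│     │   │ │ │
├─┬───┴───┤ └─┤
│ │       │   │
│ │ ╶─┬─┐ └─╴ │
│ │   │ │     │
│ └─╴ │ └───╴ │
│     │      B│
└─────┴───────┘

Manhattan distance: |4 - 0| + |6 - 0| = 10
Actual path length: 12
Extra steps: 12 - 10 = 2

Solution:

┌───────┬─────┐
│A → → ↓│↱ ↓  │
│ ╶───┐ ╵ ╷ ╷ │
│     │↳ ↑│↓│ │
├─┬───┴───┤ └─┤
│ │       │↳ ↓│
│ │ ╶─┬─┐ └─╴ │
│ │   │ │    ↓│
│ └─╴ │ └───╴ │
│     │      B│
└─────┴───────┘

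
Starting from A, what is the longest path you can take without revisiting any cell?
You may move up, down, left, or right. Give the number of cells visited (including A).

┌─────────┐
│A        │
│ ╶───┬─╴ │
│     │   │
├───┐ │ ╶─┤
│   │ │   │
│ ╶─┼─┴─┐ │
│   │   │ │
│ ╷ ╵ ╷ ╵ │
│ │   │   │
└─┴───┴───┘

Finding longest simple path using DFS:
Start: (0, 0)
Longest path visits 20 cells
Path: A → right → right → right → right → down → left → down → right → down → down → left → up → left → down → left → up → left → up → right

Solution:

┌─────────┐
│A → → → ↓│
│ ╶───┬─╴ │
│     │↓ ↲│
├───┐ │ ╶─┤
│↱ B│ │↳ ↓│
│ ╶─┼─┴─┐ │
│↑ ↰│↓ ↰│↓│
│ ╷ ╵ ╷ ╵ │
│ │↑ ↲│↑ ↲│
└─┴───┴───┘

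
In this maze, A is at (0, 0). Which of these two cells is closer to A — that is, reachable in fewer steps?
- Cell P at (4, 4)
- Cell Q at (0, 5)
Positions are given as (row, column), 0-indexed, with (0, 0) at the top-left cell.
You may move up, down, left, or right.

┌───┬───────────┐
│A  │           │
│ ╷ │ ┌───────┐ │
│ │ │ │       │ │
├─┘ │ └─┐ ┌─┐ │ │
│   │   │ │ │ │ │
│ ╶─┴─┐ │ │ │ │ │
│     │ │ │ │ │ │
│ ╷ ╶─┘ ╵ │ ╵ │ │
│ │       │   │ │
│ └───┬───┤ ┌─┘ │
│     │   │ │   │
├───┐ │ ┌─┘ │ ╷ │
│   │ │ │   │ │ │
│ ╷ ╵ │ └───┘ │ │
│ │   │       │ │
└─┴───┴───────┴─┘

Shortest path A → P at (4, 4): 10 steps
Shortest path A → Q at (0, 5): 17 steps

P is closer (10 steps vs 17 steps).

Path to P:

┌───┬───────────┐
│A ↓│           │
│ ╷ │ ┌───────┐ │
│ │↓│ │       │ │
├─┘ │ └─┐ ┌─┐ │ │
│↓ ↲│   │ │ │ │ │
│ ╶─┴─┐ │ │ │ │ │
│↳ ↓  │ │ │ │ │ │
│ ╷ ╶─┘ ╵ │ ╵ │ │
│ │↳ → → P│   │ │
│ └───┬───┤ ┌─┘ │
│     │   │ │   │
├───┐ │ ┌─┘ │ ╷ │
│   │ │ │   │ │ │
│ ╷ ╵ │ └───┘ │ │
│ │   │       │ │
└─┴───┴───────┴─┘

Path to Q:

┌───┬───────────┐
│A ↓│↱ → → Q    │
│ ╷ │ ┌───────┐ │
│ │↓│↑│       │ │
├─┘ │ └─┐ ┌─┐ │ │
│↓ ↲│↑ ↰│ │ │ │ │
│ ╶─┴─┐ │ │ │ │ │
│↳ ↓  │↑│ │ │ │ │
│ ╷ ╶─┘ ╵ │ ╵ │ │
│ │↳ → ↑  │   │ │
│ └───┬───┤ ┌─┘ │
│     │   │ │   │
├───┐ │ ┌─┘ │ ╷ │
│   │ │ │   │ │ │
│ ╷ ╵ │ └───┘ │ │
│ │   │       │ │
└─┴───┴───────┴─┘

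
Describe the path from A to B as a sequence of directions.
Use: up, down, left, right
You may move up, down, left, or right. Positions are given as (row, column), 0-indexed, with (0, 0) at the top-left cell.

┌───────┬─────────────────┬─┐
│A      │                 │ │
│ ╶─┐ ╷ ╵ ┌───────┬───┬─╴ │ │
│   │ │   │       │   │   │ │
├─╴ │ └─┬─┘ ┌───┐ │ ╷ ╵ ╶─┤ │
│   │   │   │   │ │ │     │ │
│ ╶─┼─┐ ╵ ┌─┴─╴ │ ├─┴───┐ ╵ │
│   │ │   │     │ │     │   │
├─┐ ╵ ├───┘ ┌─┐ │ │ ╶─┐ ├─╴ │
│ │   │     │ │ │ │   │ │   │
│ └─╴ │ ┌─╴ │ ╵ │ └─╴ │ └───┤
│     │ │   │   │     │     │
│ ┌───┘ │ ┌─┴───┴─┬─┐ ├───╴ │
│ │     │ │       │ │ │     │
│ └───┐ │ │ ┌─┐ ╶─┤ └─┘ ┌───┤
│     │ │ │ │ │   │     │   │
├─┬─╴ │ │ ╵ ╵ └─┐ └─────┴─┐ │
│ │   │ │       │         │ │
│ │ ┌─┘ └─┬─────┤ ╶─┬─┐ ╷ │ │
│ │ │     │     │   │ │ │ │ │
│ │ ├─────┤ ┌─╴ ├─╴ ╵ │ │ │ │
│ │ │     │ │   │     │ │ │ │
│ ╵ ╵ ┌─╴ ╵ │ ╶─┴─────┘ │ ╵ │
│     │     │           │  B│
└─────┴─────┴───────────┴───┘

Finding the path and converting it to directions:
Path through cells: (0,0) → (1,0) → (1,1) → (2,1) → (2,0) → (3,0) → (3,1) → (4,1) → (4,2) → (5,2) → (5,1) → (5,0) → (6,0) → (7,0) → (7,1) → (7,2) → (8,2) → (8,1) → (9,1) → (10,1) → (11,1) → (11,2) → (10,2) → (10,3) → (10,4) → (11,4) → (11,5) → (10,5) → (9,5) → (9,6) → (9,7) → (10,7) → (10,6) → (11,6) → (11,7) → (11,8) → (11,9) → (11,10) → (11,11) → (10,11) → (9,11) → (8,11) → (8,12) → (9,12) → (10,12) → (11,12) → (11,13)
Directions: down, right, down, left, down, right, down, right, down, left, left, down, down, right, right, down, left, down, down, down, right, up, right, right, down, right, up, up, right, right, down, left, down, right, right, right, right, right, up, up, up, right, down, down, down, right

Solution:

┌───────┬─────────────────┬─┐
│A      │                 │ │
│ ╶─┐ ╷ ╵ ┌───────┬───┬─╴ │ │
│↳ ↓│ │   │       │   │   │ │
├─╴ │ └─┬─┘ ┌───┐ │ ╷ ╵ ╶─┤ │
│↓ ↲│   │   │   │ │ │     │ │
│ ╶─┼─┐ ╵ ┌─┴─╴ │ ├─┴───┐ ╵ │
│↳ ↓│ │   │     │ │     │   │
├─┐ ╵ ├───┘ ┌─┐ │ │ ╶─┐ ├─╴ │
│ │↳ ↓│     │ │ │ │   │ │   │
│ └─╴ │ ┌─╴ │ ╵ │ └─╴ │ └───┤
│↓ ← ↲│ │   │   │     │     │
│ ┌───┘ │ ┌─┴───┴─┬─┐ ├───╴ │
│↓│     │ │       │ │ │     │
│ └───┐ │ │ ┌─┐ ╶─┤ └─┘ ┌───┤
│↳ → ↓│ │ │ │ │   │     │   │
├─┬─╴ │ │ ╵ ╵ └─┐ └─────┴─┐ │
│ │↓ ↲│ │       │      ↱ ↓│ │
│ │ ┌─┘ └─┬─────┤ ╶─┬─┐ ╷ │ │
│ │↓│     │↱ → ↓│   │ │↑│↓│ │
│ │ ├─────┤ ┌─╴ ├─╴ ╵ │ │ │ │
│ │↓│↱ → ↓│↑│↓ ↲│     │↑│↓│ │
│ ╵ ╵ ┌─╴ ╵ │ ╶─┴─────┘ │ ╵ │
│  ↳ ↑│  ↳ ↑│↳ → → → → ↑│↳ B│
└─────┴─────┴───────────┴───┘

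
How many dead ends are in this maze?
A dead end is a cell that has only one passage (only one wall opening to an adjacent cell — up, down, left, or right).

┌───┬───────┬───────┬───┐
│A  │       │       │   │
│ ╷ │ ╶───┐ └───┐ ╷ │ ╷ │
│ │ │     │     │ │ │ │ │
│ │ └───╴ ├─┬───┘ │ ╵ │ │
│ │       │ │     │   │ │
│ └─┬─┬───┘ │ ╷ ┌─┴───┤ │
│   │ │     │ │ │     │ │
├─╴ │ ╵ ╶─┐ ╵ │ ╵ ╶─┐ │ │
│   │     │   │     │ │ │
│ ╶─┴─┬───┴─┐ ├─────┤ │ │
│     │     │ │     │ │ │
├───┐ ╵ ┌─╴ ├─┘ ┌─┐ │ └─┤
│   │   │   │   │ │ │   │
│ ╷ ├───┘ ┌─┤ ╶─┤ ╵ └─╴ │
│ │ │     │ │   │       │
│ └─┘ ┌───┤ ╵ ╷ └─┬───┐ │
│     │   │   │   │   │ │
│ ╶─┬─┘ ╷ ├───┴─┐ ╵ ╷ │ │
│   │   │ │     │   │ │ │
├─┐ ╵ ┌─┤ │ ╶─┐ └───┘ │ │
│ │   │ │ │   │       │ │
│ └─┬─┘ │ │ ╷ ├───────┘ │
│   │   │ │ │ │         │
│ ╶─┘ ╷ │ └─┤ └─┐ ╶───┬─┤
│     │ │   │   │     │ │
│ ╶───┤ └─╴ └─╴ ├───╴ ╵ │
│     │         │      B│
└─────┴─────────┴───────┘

Checking each cell for number of passages:

Dead ends found at positions:
  (0, 6)
  (1, 7)
  (2, 5)
  (3, 2)
  (4, 4)
  (4, 9)
  (5, 6)
  (5, 11)
  (6, 8)
  (7, 1)
  (7, 5)
  (10, 0)
  (10, 3)
  (11, 1)
  (11, 5)
  (11, 7)
  (12, 11)
  (13, 2)
  (13, 8)
Total dead ends: 19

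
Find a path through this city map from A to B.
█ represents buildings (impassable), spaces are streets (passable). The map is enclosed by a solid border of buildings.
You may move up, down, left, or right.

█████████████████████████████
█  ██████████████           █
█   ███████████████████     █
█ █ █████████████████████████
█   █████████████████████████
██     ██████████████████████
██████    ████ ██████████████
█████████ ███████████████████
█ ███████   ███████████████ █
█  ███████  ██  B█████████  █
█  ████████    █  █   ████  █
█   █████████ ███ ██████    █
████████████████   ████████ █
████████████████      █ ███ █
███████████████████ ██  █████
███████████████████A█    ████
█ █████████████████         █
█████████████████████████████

Finding the shortest path from A to B:
Movement: cardinal only
Path length: 9 steps
Directions: up → up → left → up → left → up → up → left → up

Solution:

█████████████████████████████
█  ██████████████           █
█   ███████████████████     █
█ █ █████████████████████████
█   █████████████████████████
██     ██████████████████████
██████    ████ ██████████████
█████████ ███████████████████
█ ███████   ███████████████ █
█  ███████  ██  B█████████  █
█  ████████    █↑↰█   ████  █
█   █████████ ███↑██████    █
████████████████ ↑↰████████ █
████████████████  ↑↰  █ ███ █
███████████████████↑██  █████
███████████████████A█    ████
█ █████████████████         █
█████████████████████████████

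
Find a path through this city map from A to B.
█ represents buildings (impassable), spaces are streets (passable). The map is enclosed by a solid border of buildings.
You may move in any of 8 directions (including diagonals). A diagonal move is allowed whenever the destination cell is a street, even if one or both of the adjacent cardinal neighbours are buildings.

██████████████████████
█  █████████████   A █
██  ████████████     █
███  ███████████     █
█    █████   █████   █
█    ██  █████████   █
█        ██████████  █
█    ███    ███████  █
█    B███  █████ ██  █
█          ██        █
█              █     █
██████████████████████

Finding the shortest path from A to B:
Movement: 8-directional
Path length: 21 steps
Directions: down → down → down → down → down → down → down → down-left → left → left → left → left → left → down-left → left → left → left → left → left → up-left → up-left

Solution:

██████████████████████
█  █████████████   A █
██  ████████████   ↓ █
███  ███████████   ↓ █
█    █████   █████ ↓ █
█    ██  █████████ ↓ █
█        ██████████↓ █
█    ███    ███████↓ █
█    B███  █████ ██↙ █
█     ↖    ██↙←←←←←  █
█      ↖←←←←←  █     █
██████████████████████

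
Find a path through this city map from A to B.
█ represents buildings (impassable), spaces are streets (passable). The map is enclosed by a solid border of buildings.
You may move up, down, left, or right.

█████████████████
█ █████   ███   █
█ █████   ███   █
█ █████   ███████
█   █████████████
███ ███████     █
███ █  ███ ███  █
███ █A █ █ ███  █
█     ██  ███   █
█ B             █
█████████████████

Finding the shortest path from A to B:
Movement: cardinal only
Path length: 5 steps
Directions: down → down → left → left → left

Solution:

█████████████████
█ █████   ███   █
█ █████   ███   █
█ █████   ███████
█   █████████████
███ ███████     █
███ █  ███ ███  █
███ █A █ █ ███  █
█    ↓██  ███   █
█ B←←↲          █
█████████████████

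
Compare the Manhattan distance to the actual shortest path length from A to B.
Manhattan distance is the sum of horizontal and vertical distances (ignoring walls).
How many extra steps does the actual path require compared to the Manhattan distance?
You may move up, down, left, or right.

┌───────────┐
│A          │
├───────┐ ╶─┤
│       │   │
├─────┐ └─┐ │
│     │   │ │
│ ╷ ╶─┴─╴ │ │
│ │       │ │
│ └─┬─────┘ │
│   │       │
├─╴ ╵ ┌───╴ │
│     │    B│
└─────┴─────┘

Manhattan distance: |5 - 0| + |5 - 0| = 10
Actual path length: 10
Extra steps: 10 - 10 = 0

Solution:

┌───────────┐
│A → → → ↓  │
├───────┐ ╶─┤
│       │↳ ↓│
├─────┐ └─┐ │
│     │   │↓│
│ ╷ ╶─┴─╴ │ │
│ │       │↓│
│ └─┬─────┘ │
│   │      ↓│
├─╴ ╵ ┌───╴ │
│     │    B│
└─────┴─────┘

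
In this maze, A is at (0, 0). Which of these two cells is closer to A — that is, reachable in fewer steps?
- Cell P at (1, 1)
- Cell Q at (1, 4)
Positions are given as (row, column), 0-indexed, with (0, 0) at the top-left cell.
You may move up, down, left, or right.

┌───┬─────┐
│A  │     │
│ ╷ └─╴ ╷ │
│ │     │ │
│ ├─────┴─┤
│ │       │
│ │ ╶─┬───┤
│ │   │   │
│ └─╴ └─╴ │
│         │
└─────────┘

Shortest path A → P at (1, 1): 2 steps
Shortest path A → Q at (1, 4): 7 steps

P is closer (2 steps vs 7 steps).

Path to P:

┌───┬─────┐
│A ↓│     │
│ ╷ └─╴ ╷ │
│ │P    │ │
│ ├─────┴─┤
│ │       │
│ │ ╶─┬───┤
│ │   │   │
│ └─╴ └─╴ │
│         │
└─────────┘

Path to Q:

┌───┬─────┐
│A ↓│  ↱ ↓│
│ ╷ └─╴ ╷ │
│ │↳ → ↑│Q│
│ ├─────┴─┤
│ │       │
│ │ ╶─┬───┤
│ │   │   │
│ └─╴ └─╴ │
│         │
└─────────┘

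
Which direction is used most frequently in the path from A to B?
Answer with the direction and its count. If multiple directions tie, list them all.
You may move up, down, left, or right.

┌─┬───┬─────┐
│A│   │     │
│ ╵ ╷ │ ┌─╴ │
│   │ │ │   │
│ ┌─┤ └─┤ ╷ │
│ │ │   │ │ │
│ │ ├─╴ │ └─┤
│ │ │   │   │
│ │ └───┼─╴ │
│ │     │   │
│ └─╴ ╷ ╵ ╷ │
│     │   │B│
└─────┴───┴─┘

Directions: down, down, down, down, down, right, right, up, right, down, right, up, right, down
Counts: {'down': 7, 'right': 5, 'up': 2}
Most common: down (7 times)

Solution:

┌─┬───┬─────┐
│A│   │     │
│ ╵ ╷ │ ┌─╴ │
│↓  │ │ │   │
│ ┌─┤ └─┤ ╷ │
│↓│ │   │ │ │
│ │ ├─╴ │ └─┤
│↓│ │   │   │
│ │ └───┼─╴ │
│↓│  ↱ ↓│↱ ↓│
│ └─╴ ╷ ╵ ╷ │
│↳ → ↑│↳ ↑│B│
└─────┴───┴─┘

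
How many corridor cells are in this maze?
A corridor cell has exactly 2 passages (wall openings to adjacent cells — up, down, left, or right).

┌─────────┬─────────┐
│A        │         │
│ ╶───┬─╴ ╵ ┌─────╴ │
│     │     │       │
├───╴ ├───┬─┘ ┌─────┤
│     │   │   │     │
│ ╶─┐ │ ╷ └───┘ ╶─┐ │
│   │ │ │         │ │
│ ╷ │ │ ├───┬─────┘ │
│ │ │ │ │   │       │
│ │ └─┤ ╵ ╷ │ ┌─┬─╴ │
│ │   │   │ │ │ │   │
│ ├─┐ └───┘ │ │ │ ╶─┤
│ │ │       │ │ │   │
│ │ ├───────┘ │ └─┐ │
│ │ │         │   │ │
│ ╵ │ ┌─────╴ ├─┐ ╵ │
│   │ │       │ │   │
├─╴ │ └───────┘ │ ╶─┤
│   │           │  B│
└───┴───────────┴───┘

Counting cells with exactly 2 passages:
Total corridor cells: 82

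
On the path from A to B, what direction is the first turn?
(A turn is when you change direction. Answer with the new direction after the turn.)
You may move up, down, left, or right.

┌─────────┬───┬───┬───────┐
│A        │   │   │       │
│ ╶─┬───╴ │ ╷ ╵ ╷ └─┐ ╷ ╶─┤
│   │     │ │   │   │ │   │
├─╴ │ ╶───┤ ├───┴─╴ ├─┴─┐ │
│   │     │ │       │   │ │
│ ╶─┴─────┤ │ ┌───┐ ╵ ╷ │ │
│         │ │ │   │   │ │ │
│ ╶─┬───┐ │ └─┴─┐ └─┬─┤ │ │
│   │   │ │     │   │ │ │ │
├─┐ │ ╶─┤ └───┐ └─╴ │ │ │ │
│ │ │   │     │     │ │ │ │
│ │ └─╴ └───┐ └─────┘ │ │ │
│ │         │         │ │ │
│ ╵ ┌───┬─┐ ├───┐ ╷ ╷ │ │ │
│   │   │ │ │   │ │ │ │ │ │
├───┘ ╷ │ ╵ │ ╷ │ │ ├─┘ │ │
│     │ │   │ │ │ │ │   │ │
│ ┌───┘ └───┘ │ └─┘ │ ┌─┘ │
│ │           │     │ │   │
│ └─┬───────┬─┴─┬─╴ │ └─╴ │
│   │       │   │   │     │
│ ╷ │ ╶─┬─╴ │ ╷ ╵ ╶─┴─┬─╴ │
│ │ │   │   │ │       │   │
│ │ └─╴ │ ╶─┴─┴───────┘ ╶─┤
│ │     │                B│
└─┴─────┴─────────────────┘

Directions: down, right, down, left, down, right, right, right, right, down, down, right, right, down, right, right, right, down, down, down, left, left, up, up, left, down, down, left, left, left, up, up, left, down, left, left, down, down, right, down, down, right, right, up, left, up, right, right, right, down, left, down, right, right, right, right, right, right, right, right
First turn direction: right

Solution:

┌─────────┬───┬───┬───────┐
│A        │   │   │       │
│ ╶─┬───╴ │ ╷ ╵ ╷ └─┐ ╷ ╶─┤
│↳ ↓│     │ │   │   │ │   │
├─╴ │ ╶───┤ ├───┴─╴ ├─┴─┐ │
│↓ ↲│     │ │       │   │ │
│ ╶─┴─────┤ │ ┌───┐ ╵ ╷ │ │
│↳ → → → ↓│ │ │   │   │ │ │
│ ╶─┬───┐ │ └─┴─┐ └─┬─┤ │ │
│   │   │↓│     │   │ │ │ │
├─┐ │ ╶─┤ └───┐ └─╴ │ │ │ │
│ │ │   │↳ → ↓│     │ │ │ │
│ │ └─╴ └───┐ └─────┘ │ │ │
│ │         │↳ → → ↓  │ │ │
│ ╵ ┌───┬─┐ ├───┐ ╷ ╷ │ │ │
│   │↓ ↰│ │ │↓ ↰│ │↓│ │ │ │
├───┘ ╷ │ ╵ │ ╷ │ │ ├─┘ │ │
│↓ ← ↲│↑│   │↓│↑│ │↓│   │ │
│ ┌───┘ └───┘ │ └─┘ │ ┌─┘ │
│↓│    ↑ ← ← ↲│↑ ← ↲│ │   │
│ └─┬───────┬─┴─┬─╴ │ └─╴ │
│↳ ↓│↱ → → ↓│   │   │     │
│ ╷ │ ╶─┬─╴ │ ╷ ╵ ╶─┴─┬─╴ │
│ │↓│↑ ↰│↓ ↲│ │       │   │
│ │ └─╴ │ ╶─┴─┴───────┘ ╶─┤
│ │↳ → ↑│↳ → → → → → → → B│
└─┴─────┴─────────────────┘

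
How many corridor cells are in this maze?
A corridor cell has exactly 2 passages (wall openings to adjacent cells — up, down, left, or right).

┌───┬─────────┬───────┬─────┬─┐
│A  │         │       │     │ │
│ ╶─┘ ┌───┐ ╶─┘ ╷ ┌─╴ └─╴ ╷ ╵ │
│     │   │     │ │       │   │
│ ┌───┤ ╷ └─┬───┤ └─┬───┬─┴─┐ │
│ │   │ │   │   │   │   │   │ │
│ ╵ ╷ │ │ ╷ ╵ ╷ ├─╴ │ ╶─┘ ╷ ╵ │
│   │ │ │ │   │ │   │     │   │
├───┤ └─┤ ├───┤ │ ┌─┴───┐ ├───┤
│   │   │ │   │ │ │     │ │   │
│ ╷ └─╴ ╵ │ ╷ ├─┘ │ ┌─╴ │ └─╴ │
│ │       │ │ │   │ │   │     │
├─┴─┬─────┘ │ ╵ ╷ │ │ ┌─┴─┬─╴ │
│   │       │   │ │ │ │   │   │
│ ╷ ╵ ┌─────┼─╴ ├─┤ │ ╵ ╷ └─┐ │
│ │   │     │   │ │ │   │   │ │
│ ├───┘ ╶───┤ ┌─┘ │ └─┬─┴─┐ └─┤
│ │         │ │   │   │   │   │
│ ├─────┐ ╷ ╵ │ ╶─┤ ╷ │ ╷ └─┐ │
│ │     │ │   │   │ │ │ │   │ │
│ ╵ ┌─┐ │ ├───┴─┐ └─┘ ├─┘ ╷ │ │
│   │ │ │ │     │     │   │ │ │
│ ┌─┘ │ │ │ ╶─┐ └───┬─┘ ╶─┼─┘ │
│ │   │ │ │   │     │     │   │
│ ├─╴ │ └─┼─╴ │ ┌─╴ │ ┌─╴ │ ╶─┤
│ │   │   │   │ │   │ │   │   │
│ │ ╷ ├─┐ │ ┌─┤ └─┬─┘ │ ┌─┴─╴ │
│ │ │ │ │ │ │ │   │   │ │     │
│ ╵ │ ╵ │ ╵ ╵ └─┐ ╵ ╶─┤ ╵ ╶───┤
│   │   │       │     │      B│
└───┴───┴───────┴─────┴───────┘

Counting cells with exactly 2 passages:
Total corridor cells: 171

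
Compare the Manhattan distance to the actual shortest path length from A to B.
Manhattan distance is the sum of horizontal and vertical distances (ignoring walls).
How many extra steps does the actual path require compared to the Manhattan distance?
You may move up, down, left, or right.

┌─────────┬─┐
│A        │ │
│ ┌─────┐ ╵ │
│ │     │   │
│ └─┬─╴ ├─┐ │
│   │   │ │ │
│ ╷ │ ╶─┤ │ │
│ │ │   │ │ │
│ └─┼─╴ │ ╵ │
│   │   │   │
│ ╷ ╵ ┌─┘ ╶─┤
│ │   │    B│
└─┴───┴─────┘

Manhattan distance: |5 - 0| + |5 - 0| = 10
Actual path length: 12
Extra steps: 12 - 10 = 2

Solution:

┌─────────┬─┐
│A → → → ↓│ │
│ ┌─────┐ ╵ │
│ │     │↳ ↓│
│ └─┬─╴ ├─┐ │
│   │   │ │↓│
│ ╷ │ ╶─┤ │ │
│ │ │   │ │↓│
│ └─┼─╴ │ ╵ │
│   │   │↓ ↲│
│ ╷ ╵ ┌─┘ ╶─┤
│ │   │  ↳ B│
└─┴───┴─────┘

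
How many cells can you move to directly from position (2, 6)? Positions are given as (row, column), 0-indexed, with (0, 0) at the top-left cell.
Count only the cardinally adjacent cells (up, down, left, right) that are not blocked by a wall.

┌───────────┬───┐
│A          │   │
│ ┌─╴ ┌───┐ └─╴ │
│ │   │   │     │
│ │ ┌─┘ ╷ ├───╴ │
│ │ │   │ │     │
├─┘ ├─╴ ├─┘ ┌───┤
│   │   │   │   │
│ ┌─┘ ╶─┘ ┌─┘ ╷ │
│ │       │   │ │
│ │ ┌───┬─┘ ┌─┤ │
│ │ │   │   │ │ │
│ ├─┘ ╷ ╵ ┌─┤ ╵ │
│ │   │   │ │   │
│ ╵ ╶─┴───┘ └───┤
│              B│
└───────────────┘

Checking passable neighbors of (2, 6):
Neighbors: (2, 5), (2, 7)
Count: 2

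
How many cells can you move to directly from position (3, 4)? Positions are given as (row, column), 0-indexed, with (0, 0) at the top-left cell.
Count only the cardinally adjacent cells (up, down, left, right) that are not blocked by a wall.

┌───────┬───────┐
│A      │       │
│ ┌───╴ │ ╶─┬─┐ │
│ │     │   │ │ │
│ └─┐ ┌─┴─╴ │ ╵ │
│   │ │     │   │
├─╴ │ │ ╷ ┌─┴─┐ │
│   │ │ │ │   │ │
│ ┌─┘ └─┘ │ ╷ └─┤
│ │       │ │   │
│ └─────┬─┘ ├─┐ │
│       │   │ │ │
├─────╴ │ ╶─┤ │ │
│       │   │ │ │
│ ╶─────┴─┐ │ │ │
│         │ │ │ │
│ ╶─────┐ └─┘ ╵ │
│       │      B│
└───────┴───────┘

Checking passable neighbors of (3, 4):
Neighbors: (2, 4), (4, 4)
Count: 2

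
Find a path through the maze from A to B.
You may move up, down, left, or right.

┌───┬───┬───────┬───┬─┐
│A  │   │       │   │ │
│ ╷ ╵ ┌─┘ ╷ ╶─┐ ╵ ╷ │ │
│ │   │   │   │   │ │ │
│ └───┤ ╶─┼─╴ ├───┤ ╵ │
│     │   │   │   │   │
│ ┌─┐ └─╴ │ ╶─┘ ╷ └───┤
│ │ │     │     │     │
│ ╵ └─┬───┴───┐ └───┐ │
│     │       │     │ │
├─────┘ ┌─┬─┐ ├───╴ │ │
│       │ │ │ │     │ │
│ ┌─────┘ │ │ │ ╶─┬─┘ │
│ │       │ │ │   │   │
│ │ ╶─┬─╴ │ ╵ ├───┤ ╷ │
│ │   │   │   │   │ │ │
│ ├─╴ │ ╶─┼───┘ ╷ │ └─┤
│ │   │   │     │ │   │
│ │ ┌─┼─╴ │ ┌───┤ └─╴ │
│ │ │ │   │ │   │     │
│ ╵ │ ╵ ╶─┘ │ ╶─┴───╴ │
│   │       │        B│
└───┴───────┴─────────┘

Finding the shortest path through the maze:
Path length: 34 steps
Directions: down → down → right → right → down → right → right → up → left → up → right → up → right → down → right → down → left → down → right → right → up → right → down → right → right → down → down → down → left → down → down → right → down → down

Solution:

┌───┬───┬───────┬───┬─┐
│A  │   │↱ ↓    │   │ │
│ ╷ ╵ ┌─┘ ╷ ╶─┐ ╵ ╷ │ │
│↓│   │↱ ↑│↳ ↓│   │ │ │
│ └───┤ ╶─┼─╴ ├───┤ ╵ │
│↳ → ↓│↑ ↰│↓ ↲│↱ ↓│   │
│ ┌─┐ └─╴ │ ╶─┘ ╷ └───┤
│ │ │↳ → ↑│↳ → ↑│↳ → ↓│
│ ╵ └─┬───┴───┐ └───┐ │
│     │       │     │↓│
├─────┘ ┌─┬─┐ ├───╴ │ │
│       │ │ │ │     │↓│
│ ┌─────┘ │ │ │ ╶─┬─┘ │
│ │       │ │ │   │↓ ↲│
│ │ ╶─┬─╴ │ ╵ ├───┤ ╷ │
│ │   │   │   │   │↓│ │
│ ├─╴ │ ╶─┼───┘ ╷ │ └─┤
│ │   │   │     │ │↳ ↓│
│ │ ┌─┼─╴ │ ┌───┤ └─╴ │
│ │ │ │   │ │   │    ↓│
│ ╵ │ ╵ ╶─┘ │ ╶─┴───╴ │
│   │       │        B│
└───┴───────┴─────────┘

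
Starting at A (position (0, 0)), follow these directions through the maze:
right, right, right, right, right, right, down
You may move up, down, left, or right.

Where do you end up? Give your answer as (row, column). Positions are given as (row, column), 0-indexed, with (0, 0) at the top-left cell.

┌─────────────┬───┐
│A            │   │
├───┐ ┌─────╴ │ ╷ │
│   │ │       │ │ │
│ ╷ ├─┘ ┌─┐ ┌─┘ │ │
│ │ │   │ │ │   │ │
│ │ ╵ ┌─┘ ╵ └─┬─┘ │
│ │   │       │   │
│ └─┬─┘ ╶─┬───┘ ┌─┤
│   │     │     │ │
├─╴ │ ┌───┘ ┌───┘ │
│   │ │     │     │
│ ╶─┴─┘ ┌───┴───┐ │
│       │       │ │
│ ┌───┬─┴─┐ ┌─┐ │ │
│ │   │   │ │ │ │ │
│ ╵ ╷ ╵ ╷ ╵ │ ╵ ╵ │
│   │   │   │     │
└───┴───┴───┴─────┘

Following directions step by step:
Start: (0, 0)
  right: (0, 0) → (0, 1)
  right: (0, 1) → (0, 2)
  right: (0, 2) → (0, 3)
  right: (0, 3) → (0, 4)
  right: (0, 4) → (0, 5)
  right: (0, 5) → (0, 6)
  down: (0, 6) → (1, 6)
Final position: (1, 6)

Path taken:

┌─────────────┬───┐
│A → → → → → ↓│   │
├───┐ ┌─────╴ │ ╷ │
│   │ │      B│ │ │
│ ╷ ├─┘ ┌─┐ ┌─┘ │ │
│ │ │   │ │ │   │ │
│ │ ╵ ┌─┘ ╵ └─┬─┘ │
│ │   │       │   │
│ └─┬─┘ ╶─┬───┘ ┌─┤
│   │     │     │ │
├─╴ │ ┌───┘ ┌───┘ │
│   │ │     │     │
│ ╶─┴─┘ ┌───┴───┐ │
│       │       │ │
│ ┌───┬─┴─┐ ┌─┐ │ │
│ │   │   │ │ │ │ │
│ ╵ ╷ ╵ ╷ ╵ │ ╵ ╵ │
│   │   │   │     │
└───┴───┴───┴─────┘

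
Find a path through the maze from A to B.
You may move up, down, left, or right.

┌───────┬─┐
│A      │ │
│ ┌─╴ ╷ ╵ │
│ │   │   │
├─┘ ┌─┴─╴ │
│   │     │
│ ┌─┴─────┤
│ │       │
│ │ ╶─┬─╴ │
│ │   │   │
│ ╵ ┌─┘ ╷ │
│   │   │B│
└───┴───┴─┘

Finding the shortest path through the maze:
Path length: 17 steps
Directions: right → right → down → left → down → left → down → down → down → right → up → up → right → right → right → down → down

Solution:

┌───────┬─┐
│A → ↓  │ │
│ ┌─╴ ╷ ╵ │
│ │↓ ↲│   │
├─┘ ┌─┴─╴ │
│↓ ↲│     │
│ ┌─┴─────┤
│↓│↱ → → ↓│
│ │ ╶─┬─╴ │
│↓│↑  │  ↓│
│ ╵ ┌─┘ ╷ │
│↳ ↑│   │B│
└───┴───┴─┘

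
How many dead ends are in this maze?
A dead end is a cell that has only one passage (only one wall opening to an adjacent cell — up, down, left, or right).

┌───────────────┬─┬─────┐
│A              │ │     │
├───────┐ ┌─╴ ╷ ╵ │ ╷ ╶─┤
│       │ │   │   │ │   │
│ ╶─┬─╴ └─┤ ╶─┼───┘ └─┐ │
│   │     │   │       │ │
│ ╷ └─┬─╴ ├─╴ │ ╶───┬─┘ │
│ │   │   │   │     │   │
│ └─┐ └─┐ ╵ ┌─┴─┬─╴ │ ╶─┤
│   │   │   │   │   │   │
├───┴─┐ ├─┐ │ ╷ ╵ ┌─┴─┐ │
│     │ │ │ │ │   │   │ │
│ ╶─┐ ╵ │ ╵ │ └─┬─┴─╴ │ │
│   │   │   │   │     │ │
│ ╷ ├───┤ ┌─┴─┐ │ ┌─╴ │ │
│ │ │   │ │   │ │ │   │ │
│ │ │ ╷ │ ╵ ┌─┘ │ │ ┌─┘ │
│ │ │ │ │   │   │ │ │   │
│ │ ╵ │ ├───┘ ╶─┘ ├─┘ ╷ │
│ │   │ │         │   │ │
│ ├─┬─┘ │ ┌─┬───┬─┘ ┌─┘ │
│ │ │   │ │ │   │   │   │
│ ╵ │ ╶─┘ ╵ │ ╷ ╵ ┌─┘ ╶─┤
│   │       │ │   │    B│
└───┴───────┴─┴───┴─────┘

Checking each cell for number of passages:

Dead ends found at positions:
  (0, 0)
  (0, 8)
  (0, 11)
  (1, 4)
  (2, 2)
  (2, 10)
  (3, 3)
  (4, 1)
  (5, 4)
  (5, 9)
  (7, 6)
  (8, 9)
  (10, 1)
  (10, 5)
  (11, 6)
  (11, 9)
  (11, 11)
Total dead ends: 17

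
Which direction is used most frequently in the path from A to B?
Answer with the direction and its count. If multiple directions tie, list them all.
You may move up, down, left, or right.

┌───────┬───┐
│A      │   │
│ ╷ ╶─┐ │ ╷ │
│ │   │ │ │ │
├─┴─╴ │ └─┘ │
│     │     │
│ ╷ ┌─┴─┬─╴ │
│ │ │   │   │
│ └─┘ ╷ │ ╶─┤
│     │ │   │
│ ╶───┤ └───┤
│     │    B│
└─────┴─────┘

Directions: right, down, right, down, left, left, down, down, right, right, up, right, down, down, right, right
Counts: {'right': 7, 'down': 6, 'left': 2, 'up': 1}
Most common: right (7 times)

Solution:

┌───────┬───┐
│A ↓    │   │
│ ╷ ╶─┐ │ ╷ │
│ │↳ ↓│ │ │ │
├─┴─╴ │ └─┘ │
│↓ ← ↲│     │
│ ╷ ┌─┴─┬─╴ │
│↓│ │↱ ↓│   │
│ └─┘ ╷ │ ╶─┤
│↳ → ↑│↓│   │
│ ╶───┤ └───┤
│     │↳ → B│
└─────┴─────┘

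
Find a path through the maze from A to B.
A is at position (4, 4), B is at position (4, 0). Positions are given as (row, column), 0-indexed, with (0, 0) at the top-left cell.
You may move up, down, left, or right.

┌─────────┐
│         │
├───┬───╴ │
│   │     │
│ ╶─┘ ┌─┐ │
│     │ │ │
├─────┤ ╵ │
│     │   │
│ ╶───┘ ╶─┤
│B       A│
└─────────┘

Finding the shortest path from (4, 4) to (4, 0):
Path length: 4 steps
Directions: left → left → left → left

Solution:

┌─────────┐
│         │
├───┬───╴ │
│   │     │
│ ╶─┘ ┌─┐ │
│     │ │ │
├─────┤ ╵ │
│     │   │
│ ╶───┘ ╶─┤
│B ← ← ← A│
└─────────┘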